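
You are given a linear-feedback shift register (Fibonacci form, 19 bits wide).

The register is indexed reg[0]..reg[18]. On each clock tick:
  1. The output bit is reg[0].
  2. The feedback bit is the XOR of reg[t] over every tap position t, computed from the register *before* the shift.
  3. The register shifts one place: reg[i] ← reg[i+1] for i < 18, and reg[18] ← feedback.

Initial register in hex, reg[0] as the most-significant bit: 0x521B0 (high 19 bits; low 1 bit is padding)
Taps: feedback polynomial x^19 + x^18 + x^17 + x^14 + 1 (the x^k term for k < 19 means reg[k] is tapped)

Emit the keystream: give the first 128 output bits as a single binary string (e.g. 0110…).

01010010000110110001100011011100110111001001001011010001101001000100110111001110010011111101111101000010010101110001101110101001

tick  register→output (feedback)
  0  0101001000011011000→0 (1)
  1  1010010000110110001→1 (1)
  2  0100100001101100011→0 (0)
  3  1001000011011000110→1 (0)
  4  0010000110110001100→0 (0)
  5  0100001101100011000→0 (1)
  6  1000011011000110001→1 (1)
  7  0000110110001100011→0 (0)
  8  0001101100011000110→0 (1)
  9  0011011000110001101→0 (1)
 10  0110110001100011011→0 (1)
 11  1101100011000110111→1 (0)
 12  1011000110001101110→1 (0)
 13  0110001100011011100→0 (1)
 14  1100011000110111001→1 (1)
 15  1000110001101110011→1 (0)
 16  0001100011011100110→0 (1)
 17  0011000110111001101→0 (1)
 18  0110001101110011011→0 (1)
 19  1100011011100110111→1 (0)
 20  1000110111001101110→1 (0)
 21  0001101110011011100→0 (1)
 22  0011011100110111001→0 (0)
 23  0110111001101110010→0 (0)
 24  1101110011011100100→1 (1)
 25  1011100110111001001→1 (0)
 26  0111001101110010010→0 (0)
 27  1110011011100100100→1 (1)
 28  1100110111001001001→1 (0)
 29  1001101110010010010→1 (1)
 30  0011011100100100101→0 (1)
 31  0110111001001001011→0 (0)
 32  1101110010010010110→1 (1)
 33  1011100100100101101→1 (0)
 34  0111001001001011010→0 (0)
 35  1110010010010110100→1 (0)
 36  1100100100101101000→1 (1)
 37  1001001001011010001→1 (1)
 38  0010010010110100011→0 (0)
 39  0100100101101000110→0 (1)
 40  1001001011010001101→1 (0)
 41  0010010110100011010→0 (0)
 42  0100101101000110100→0 (1)
 43  1001011010001101001→1 (0)
 44  0010110100011010010→0 (0)
 45  0101101000110100100→0 (0)
 46  1011010001101001000→1 (1)
 47  0110100011010010001→0 (0)
 48  1101000110100100010→1 (0)
 49  1010001101001000100→1 (1)
 50  0100011010010001001→0 (1)
 51  1000110100100010011→1 (0)
 52  0001101001000100110→0 (1)
 53  0011010010001001101→0 (1)
 54  0110100100010011011→0 (1)
 55  1101001000100110111→1 (0)
 56  1010010001001101110→1 (0)
 57  0100100010011011100→0 (1)
 58  1001000100110111001→1 (1)
 59  0010001001101110011→0 (1)
 60  0100010011011100111→0 (0)
 61  1000100110111001110→1 (0)
 62  0001001101110011100→0 (1)
 63  0010011011100111001→0 (0)
 64  0100110111001110010→0 (0)
 65  1001101110011100100→1 (1)
 66  0011011100111001001→0 (1)
 67  0110111001110010011→0 (1)
 68  1101110011100100111→1 (1)
 69  1011100111001001111→1 (1)
 70  0111001110010011111→0 (1)
 71  1110011100100111111→1 (0)
 72  1100111001001111110→1 (1)
 73  1001110010011111101→1 (1)
 74  0011100100111111011→0 (1)
 75  0111001001111110111→0 (1)
 76  1110010011111101111→1 (1)
 77  1100100111111011111→1 (0)
 78  1001001111110111110→1 (1)
 79  0010011111101111101→0 (0)
 80  0100111111011111010→0 (0)
 81  1001111110111110100→1 (0)
 82  0011111101111101000→0 (0)
 83  0111111011111010000→0 (1)
 84  1111110111110100001→1 (0)
 85  1111101111101000010→1 (0)
 86  1111011111010000100→1 (1)
 87  1110111110100001001→1 (0)
 88  1101111101000010010→1 (1)
 89  1011111010000100101→1 (0)
 90  0111110100001001010→0 (1)
 91  1111101000010010101→1 (1)
 92  1111010000100101011→1 (1)
 93  1110100001001010111→1 (0)
 94  1101000010010101110→1 (0)
 95  1010000100101011100→1 (0)
 96  0100001001010111000→0 (1)
 97  1000010010101110001→1 (1)
 98  0000100101011100011→0 (0)
 99  0001001010111000110→0 (1)
100  0010010101110001101→0 (1)
101  0100101011100011011→0 (1)
102  1001010111000110111→1 (0)
103  0010101110001101110→0 (1)
104  0101011100011011101→0 (0)
105  1010111000110111010→1 (1)
106  0101110001101110101→0 (0)
107  1011100011011101010→1 (0)
108  0111000110111010100→0 (1)
109  1110001101110101001→1 (0)
110  1100011011101010010→1 (1)
111  1000110111010100101→1 (0)
112  0001101110101001010→0 (1)
113  0011011101010010101→0 (0)
114  0110111010100101010→0 (1)
115  1101110101001010101→1 (1)
116  1011101010010101011→1 (1)
117  0111010100101010111→0 (1)
118  1110101001010101111→1 (1)
119  1101010010101011111→1 (0)
120  1010100101010111110→1 (1)
121  0101001010101111101→0 (0)
122  1010010101011111010→1 (1)
123  0100101010111110101→0 (0)
124  1001010101111101010→1 (0)
125  0010101011111010100→0 (1)
126  0101010111110101001→0 (1)
127  1010101111101010011→1 (0)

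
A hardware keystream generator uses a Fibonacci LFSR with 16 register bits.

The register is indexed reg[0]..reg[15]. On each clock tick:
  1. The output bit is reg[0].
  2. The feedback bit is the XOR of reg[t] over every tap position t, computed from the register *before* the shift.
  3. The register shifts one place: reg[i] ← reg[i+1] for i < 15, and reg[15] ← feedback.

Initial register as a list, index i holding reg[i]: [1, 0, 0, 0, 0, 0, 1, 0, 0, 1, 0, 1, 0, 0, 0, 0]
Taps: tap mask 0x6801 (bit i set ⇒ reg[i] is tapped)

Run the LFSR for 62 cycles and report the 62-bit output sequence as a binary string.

step | reg (before) | out | fb
   0 | 1000001001010000 | 1 | 0
   1 | 0000010010100000 | 0 | 0
   2 | 0000100101000000 | 0 | 0
   3 | 0001001010000000 | 0 | 0
   4 | 0010010100000000 | 0 | 0
   5 | 0100101000000000 | 0 | 0
   6 | 1001010000000000 | 1 | 1
   7 | 0010100000000001 | 0 | 0
   8 | 0101000000000010 | 0 | 1
   9 | 1010000000000101 | 1 | 0
  10 | 0100000000001010 | 0 | 1
  11 | 1000000000010101 | 1 | 1
  12 | 0000000000101011 | 0 | 1
  13 | 0000000001010111 | 0 | 1
  14 | 0000000010101111 | 0 | 0
  15 | 0000000101011110 | 0 | 1
  16 | 0000001010111101 | 0 | 0
  17 | 0000010101111010 | 0 | 0
  18 | 0000101011110100 | 0 | 0
  19 | 0001010111101000 | 0 | 0
  20 | 0010101111010000 | 0 | 1
  21 | 0101011110100001 | 0 | 0
  22 | 1010111101000010 | 1 | 0
  23 | 0101111010000100 | 0 | 1
  24 | 1011110100001001 | 1 | 1
  25 | 0111101000010011 | 0 | 0
  26 | 1111010000100110 | 1 | 1
  27 | 1110100001001101 | 1 | 0
  28 | 1101000010011010 | 1 | 1
  29 | 1010000100110101 | 1 | 1
  30 | 0100001001101011 | 0 | 1
  31 | 1000010011010111 | 1 | 0
  32 | 0000100110101110 | 0 | 0
  33 | 0001001101011100 | 0 | 0
  34 | 0010011010111000 | 0 | 1
  35 | 0100110101110001 | 0 | 1
  36 | 1001101011100011 | 1 | 0
  37 | 0011010111000110 | 0 | 0
  38 | 0110101110001100 | 0 | 1
  39 | 1101011100011001 | 1 | 0
  40 | 1010111000110010 | 1 | 1
  41 | 0101110001100101 | 0 | 1
  42 | 1011100011001011 | 1 | 0
  43 | 0111000110010110 | 0 | 1
  44 | 1110001100101101 | 1 | 0
  45 | 1100011001011010 | 1 | 1
  46 | 1000110010110101 | 1 | 1
  47 | 0001100101101011 | 0 | 1
  48 | 0011001011010111 | 0 | 1
  49 | 0110010110101111 | 0 | 0
  50 | 1100101101011110 | 1 | 0
  51 | 1001011010111100 | 1 | 1
  52 | 0010110101111001 | 0 | 1
  53 | 0101101011110011 | 0 | 0
  54 | 1011010111100110 | 1 | 1
  55 | 0110101111001101 | 0 | 1
  56 | 1101011110011011 | 1 | 1
  57 | 1010111100110111 | 1 | 0
  58 | 0101111001101110 | 0 | 0
  59 | 1011110011011100 | 1 | 1
  60 | 0111100110111001 | 0 | 1
  61 | 1111001101110011 | 1 | 1

10000010010100000000001010111101000010011010111000110010110101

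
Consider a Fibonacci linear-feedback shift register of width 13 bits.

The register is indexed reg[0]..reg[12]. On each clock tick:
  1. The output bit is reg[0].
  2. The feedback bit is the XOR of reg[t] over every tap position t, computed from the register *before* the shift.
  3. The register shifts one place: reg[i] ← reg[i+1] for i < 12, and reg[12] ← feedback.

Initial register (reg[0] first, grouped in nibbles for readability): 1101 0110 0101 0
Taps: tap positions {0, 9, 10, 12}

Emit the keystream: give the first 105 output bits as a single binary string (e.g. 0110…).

110101100101000100000011011000111001111000101101000000011000000000001001001001001110110001001100001110110

k : reg_k → out_k, fb_k
0: 1101011001010 → 1, fb=0
1: 1010110010100 → 1, fb=0
2: 0101100101000 → 0, fb=1
3: 1011001010001 → 1, fb=0
4: 0110010100010 → 0, fb=0
5: 1100101000100 → 1, fb=0
6: 1001010001000 → 1, fb=0
7: 0010100010000 → 0, fb=0
8: 0101000100000 → 0, fb=0
9: 1010001000000 → 1, fb=1
10: 0100010000001 → 0, fb=1
11: 1000100000011 → 1, fb=0
12: 0001000000110 → 0, fb=1
13: 0010000001101 → 0, fb=1
14: 0100000011011 → 0, fb=0
15: 1000000110110 → 1, fb=0
16: 0000001101100 → 0, fb=0
17: 0000011011000 → 0, fb=1
18: 0000110110001 → 0, fb=1
19: 0001101100011 → 0, fb=1
20: 0011011000111 → 0, fb=0
21: 0110110001110 → 0, fb=0
22: 1101100011100 → 1, fb=1
23: 1011000111001 → 1, fb=1
24: 0110001110011 → 0, fb=1
25: 1100011100111 → 1, fb=1
26: 1000111001111 → 1, fb=0
27: 0001110011110 → 0, fb=0
28: 0011100111100 → 0, fb=0
29: 0111001111000 → 0, fb=1
30: 1110011110001 → 1, fb=0
31: 1100111100010 → 1, fb=1
32: 1001111000101 → 1, fb=1
33: 0011110001011 → 0, fb=0
34: 0111100010110 → 0, fb=1
35: 1111000101101 → 1, fb=0
36: 1110001011010 → 1, fb=0
37: 1100010110100 → 1, fb=0
38: 1000101101000 → 1, fb=0
39: 0001011010000 → 0, fb=0
40: 0010110100000 → 0, fb=0
41: 0101101000000 → 0, fb=0
42: 1011010000000 → 1, fb=1
43: 0110100000001 → 0, fb=1
44: 1101000000011 → 1, fb=0
45: 1010000000110 → 1, fb=0
46: 0100000001100 → 0, fb=0
47: 1000000011000 → 1, fb=0
48: 0000000110000 → 0, fb=0
49: 0000001100000 → 0, fb=0
50: 0000011000000 → 0, fb=0
51: 0000110000000 → 0, fb=0
52: 0001100000000 → 0, fb=0
53: 0011000000000 → 0, fb=0
54: 0110000000000 → 0, fb=0
55: 1100000000000 → 1, fb=1
56: 1000000000001 → 1, fb=0
57: 0000000000010 → 0, fb=0
58: 0000000000100 → 0, fb=1
59: 0000000001001 → 0, fb=0
60: 0000000010010 → 0, fb=0
61: 0000000100100 → 0, fb=1
62: 0000001001001 → 0, fb=0
63: 0000010010010 → 0, fb=0
64: 0000100100100 → 0, fb=1
65: 0001001001001 → 0, fb=0
66: 0010010010010 → 0, fb=0
67: 0100100100100 → 0, fb=1
68: 1001001001001 → 1, fb=1
69: 0010010010011 → 0, fb=1
70: 0100100100111 → 0, fb=0
71: 1001001001110 → 1, fb=1
72: 0010010011101 → 0, fb=1
73: 0100100111011 → 0, fb=0
74: 1001001110110 → 1, fb=0
75: 0010011101100 → 0, fb=0
76: 0100111011000 → 0, fb=1
77: 1001110110001 → 1, fb=0
78: 0011101100010 → 0, fb=0
79: 0111011000100 → 0, fb=1
80: 1110110001001 → 1, fb=1
81: 1101100010011 → 1, fb=0
82: 1011000100110 → 1, fb=0
83: 0110001001100 → 0, fb=0
84: 1100010011000 → 1, fb=0
85: 1000100110000 → 1, fb=1
86: 0001001100001 → 0, fb=1
87: 0010011000011 → 0, fb=1
88: 0100110000111 → 0, fb=0
89: 1001100001110 → 1, fb=1
90: 0011000011101 → 0, fb=1
91: 0110000111011 → 0, fb=0
92: 1100001110110 → 1, fb=0
93: 1000011101100 → 1, fb=1
94: 0000111011001 → 0, fb=0
95: 0001110110010 → 0, fb=0
96: 0011101100100 → 0, fb=1
97: 0111011001001 → 0, fb=0
98: 1110110010010 → 1, fb=1
99: 1101100100101 → 1, fb=1
100: 1011001001011 → 1, fb=1
101: 0110010010111 → 0, fb=0
102: 1100100101110 → 1, fb=1
103: 1001001011101 → 1, fb=0
104: 0010010111010 → 0, fb=1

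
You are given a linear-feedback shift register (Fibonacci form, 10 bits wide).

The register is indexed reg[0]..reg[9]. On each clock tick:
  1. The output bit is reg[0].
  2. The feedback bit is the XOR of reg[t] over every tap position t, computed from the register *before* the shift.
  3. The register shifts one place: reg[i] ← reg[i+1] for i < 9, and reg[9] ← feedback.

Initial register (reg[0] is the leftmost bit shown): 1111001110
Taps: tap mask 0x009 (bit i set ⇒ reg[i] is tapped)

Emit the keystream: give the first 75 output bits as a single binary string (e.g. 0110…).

tick  register→output (feedback)
  0  1111001110→1 (0)
  1  1110011100→1 (1)
  2  1100111001→1 (1)
  3  1001110011→1 (0)
  4  0011100110→0 (1)
  5  0111001101→0 (1)
  6  1110011011→1 (1)
  7  1100110111→1 (1)
  8  1001101111→1 (0)
  9  0011011110→0 (1)
 10  0110111101→0 (0)
 11  1101111010→1 (0)
 12  1011110100→1 (0)
 13  0111101000→0 (1)
 14  1111010001→1 (0)
 15  1110100010→1 (1)
 16  1101000101→1 (0)
 17  1010001010→1 (1)
 18  0100010101→0 (0)
 19  1000101010→1 (1)
 20  0001010101→0 (1)
 21  0010101011→0 (0)
 22  0101010110→0 (1)
 23  1010101101→1 (1)
 24  0101011011→0 (1)
 25  1010110111→1 (1)
 26  0101101111→0 (1)
 27  1011011111→1 (0)
 28  0110111110→0 (0)
 29  1101111100→1 (0)
 30  1011111000→1 (0)
 31  0111110000→0 (1)
 32  1111100001→1 (0)
 33  1111000010→1 (0)
 34  1110000100→1 (1)
 35  1100001001→1 (1)
 36  1000010011→1 (1)
 37  0000100111→0 (0)
 38  0001001110→0 (1)
 39  0010011101→0 (0)
 40  0100111010→0 (0)
 41  1001110100→1 (0)
 42  0011101000→0 (1)
 43  0111010001→0 (1)
 44  1110100011→1 (1)
 45  1101000111→1 (0)
 46  1010001110→1 (1)
 47  0100011101→0 (0)
 48  1000111010→1 (1)
 49  0001110101→0 (1)
 50  0011101011→0 (1)
 51  0111010111→0 (1)
 52  1110101111→1 (1)
 53  1101011111→1 (0)
 54  1010111110→1 (1)
 55  0101111101→0 (1)
 56  1011111011→1 (0)
 57  0111110110→0 (1)
 58  1111101101→1 (0)
 59  1111011010→1 (0)
 60  1110110100→1 (1)
 61  1101101001→1 (0)
 62  1011010010→1 (0)
 63  0110100100→0 (0)
 64  1101001000→1 (0)
 65  1010010000→1 (1)
 66  0100100001→0 (0)
 67  1001000010→1 (0)
 68  0010000100→0 (0)
 69  0100001000→0 (0)
 70  1000010000→1 (1)
 71  0000100001→0 (0)
 72  0001000010→0 (1)
 73  0010000101→0 (0)
 74  0100001010→0 (0)

111100111001101111010001010101101111100001001110100011101011111011010010000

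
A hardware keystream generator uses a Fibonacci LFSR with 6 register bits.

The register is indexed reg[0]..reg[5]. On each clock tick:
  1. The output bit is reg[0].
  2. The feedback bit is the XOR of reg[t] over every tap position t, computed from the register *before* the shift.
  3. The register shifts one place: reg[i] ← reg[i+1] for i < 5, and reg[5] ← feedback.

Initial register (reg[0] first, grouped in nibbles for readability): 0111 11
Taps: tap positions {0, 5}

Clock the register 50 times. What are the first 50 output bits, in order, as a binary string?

tick  register→output (feedback)
  0  011111→0 (1)
  1  111111→1 (0)
  2  111110→1 (1)
  3  111101→1 (0)
  4  111010→1 (1)
  5  110101→1 (0)
  6  101010→1 (1)
  7  010101→0 (1)
  8  101011→1 (0)
  9  010110→0 (0)
 10  101100→1 (1)
 11  011001→0 (1)
 12  110011→1 (0)
 13  100110→1 (1)
 14  001101→0 (1)
 15  011011→0 (1)
 16  110111→1 (0)
 17  101110→1 (1)
 18  011101→0 (1)
 19  111011→1 (0)
 20  110110→1 (1)
 21  101101→1 (0)
 22  011010→0 (0)
 23  110100→1 (1)
 24  101001→1 (0)
 25  010010→0 (0)
 26  100100→1 (1)
 27  001001→0 (1)
 28  010011→0 (1)
 29  100111→1 (0)
 30  001110→0 (0)
 31  011100→0 (0)
 32  111000→1 (1)
 33  110001→1 (0)
 34  100010→1 (1)
 35  000101→0 (1)
 36  001011→0 (1)
 37  010111→0 (1)
 38  101111→1 (0)
 39  011110→0 (0)
 40  111100→1 (1)
 41  111001→1 (0)
 42  110010→1 (1)
 43  100101→1 (0)
 44  001010→0 (0)
 45  010100→0 (0)
 46  101000→1 (1)
 47  010001→0 (1)
 48  100011→1 (0)
 49  000110→0 (0)

01111110101011001101110110100100111000101111001010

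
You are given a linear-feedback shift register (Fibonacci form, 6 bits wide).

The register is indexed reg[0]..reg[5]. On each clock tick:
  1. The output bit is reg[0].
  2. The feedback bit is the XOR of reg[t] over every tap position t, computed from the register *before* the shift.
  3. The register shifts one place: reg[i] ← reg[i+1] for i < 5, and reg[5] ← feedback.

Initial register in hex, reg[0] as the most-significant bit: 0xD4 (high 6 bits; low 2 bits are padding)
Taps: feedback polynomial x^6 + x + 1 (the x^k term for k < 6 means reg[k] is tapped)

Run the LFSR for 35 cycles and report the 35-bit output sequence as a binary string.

11010101111110000010000110001010011

step | reg (before) | out | fb
   0 | 110101 | 1 | 0
   1 | 101010 | 1 | 1
   2 | 010101 | 0 | 1
   3 | 101011 | 1 | 1
   4 | 010111 | 0 | 1
   5 | 101111 | 1 | 1
   6 | 011111 | 0 | 1
   7 | 111111 | 1 | 0
   8 | 111110 | 1 | 0
   9 | 111100 | 1 | 0
  10 | 111000 | 1 | 0
  11 | 110000 | 1 | 0
  12 | 100000 | 1 | 1
  13 | 000001 | 0 | 0
  14 | 000010 | 0 | 0
  15 | 000100 | 0 | 0
  16 | 001000 | 0 | 0
  17 | 010000 | 0 | 1
  18 | 100001 | 1 | 1
  19 | 000011 | 0 | 0
  20 | 000110 | 0 | 0
  21 | 001100 | 0 | 0
  22 | 011000 | 0 | 1
  23 | 110001 | 1 | 0
  24 | 100010 | 1 | 1
  25 | 000101 | 0 | 0
  26 | 001010 | 0 | 0
  27 | 010100 | 0 | 1
  28 | 101001 | 1 | 1
  29 | 010011 | 0 | 1
  30 | 100111 | 1 | 1
  31 | 001111 | 0 | 0
  32 | 011110 | 0 | 1
  33 | 111101 | 1 | 0
  34 | 111010 | 1 | 0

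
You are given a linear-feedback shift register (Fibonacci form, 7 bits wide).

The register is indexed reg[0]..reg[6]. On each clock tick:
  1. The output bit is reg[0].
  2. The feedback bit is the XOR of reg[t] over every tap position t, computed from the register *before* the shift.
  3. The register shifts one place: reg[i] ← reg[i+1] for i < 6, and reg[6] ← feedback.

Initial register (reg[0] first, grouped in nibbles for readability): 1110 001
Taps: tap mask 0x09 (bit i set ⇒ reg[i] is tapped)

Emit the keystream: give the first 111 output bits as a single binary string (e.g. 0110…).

k : reg_k → out_k, fb_k
0: 1110001 → 1, fb=1
1: 1100011 → 1, fb=1
2: 1000111 → 1, fb=1
3: 0001111 → 0, fb=1
4: 0011111 → 0, fb=1
5: 0111111 → 0, fb=1
6: 1111111 → 1, fb=0
7: 1111110 → 1, fb=0
8: 1111100 → 1, fb=0
9: 1111000 → 1, fb=0
10: 1110000 → 1, fb=1
11: 1100001 → 1, fb=1
12: 1000011 → 1, fb=1
13: 0000111 → 0, fb=0
14: 0001110 → 0, fb=1
15: 0011101 → 0, fb=1
16: 0111011 → 0, fb=1
17: 1110111 → 1, fb=1
18: 1101111 → 1, fb=0
19: 1011110 → 1, fb=0
20: 0111100 → 0, fb=1
21: 1111001 → 1, fb=0
22: 1110010 → 1, fb=1
23: 1100101 → 1, fb=1
24: 1001011 → 1, fb=0
25: 0010110 → 0, fb=0
26: 0101100 → 0, fb=1
27: 1011001 → 1, fb=0
28: 0110010 → 0, fb=0
29: 1100100 → 1, fb=1
30: 1001001 → 1, fb=0
31: 0010010 → 0, fb=0
32: 0100100 → 0, fb=0
33: 1001000 → 1, fb=0
34: 0010000 → 0, fb=0
35: 0100000 → 0, fb=0
36: 1000000 → 1, fb=1
37: 0000001 → 0, fb=0
38: 0000010 → 0, fb=0
39: 0000100 → 0, fb=0
40: 0001000 → 0, fb=1
41: 0010001 → 0, fb=0
42: 0100010 → 0, fb=0
43: 1000100 → 1, fb=1
44: 0001001 → 0, fb=1
45: 0010011 → 0, fb=0
46: 0100110 → 0, fb=0
47: 1001100 → 1, fb=0
48: 0011000 → 0, fb=1
49: 0110001 → 0, fb=0
50: 1100010 → 1, fb=1
51: 1000101 → 1, fb=1
52: 0001011 → 0, fb=1
53: 0010111 → 0, fb=0
54: 0101110 → 0, fb=1
55: 1011101 → 1, fb=0
56: 0111010 → 0, fb=1
57: 1110101 → 1, fb=1
58: 1101011 → 1, fb=0
59: 1010110 → 1, fb=1
60: 0101101 → 0, fb=1
61: 1011011 → 1, fb=0
62: 0110110 → 0, fb=0
63: 1101100 → 1, fb=0
64: 1011000 → 1, fb=0
65: 0110000 → 0, fb=0
66: 1100000 → 1, fb=1
67: 1000001 → 1, fb=1
68: 0000011 → 0, fb=0
69: 0000110 → 0, fb=0
70: 0001100 → 0, fb=1
71: 0011001 → 0, fb=1
72: 0110011 → 0, fb=0
73: 1100110 → 1, fb=1
74: 1001101 → 1, fb=0
75: 0011010 → 0, fb=1
76: 0110101 → 0, fb=0
77: 1101010 → 1, fb=0
78: 1010100 → 1, fb=1
79: 0101001 → 0, fb=1
80: 1010011 → 1, fb=1
81: 0100111 → 0, fb=0
82: 1001110 → 1, fb=0
83: 0011100 → 0, fb=1
84: 0111001 → 0, fb=1
85: 1110011 → 1, fb=1
86: 1100111 → 1, fb=1
87: 1001111 → 1, fb=0
88: 0011110 → 0, fb=1
89: 0111101 → 0, fb=1
90: 1111011 → 1, fb=0
91: 1110110 → 1, fb=1
92: 1101101 → 1, fb=0
93: 1011010 → 1, fb=0
94: 0110100 → 0, fb=0
95: 1101000 → 1, fb=0
96: 1010000 → 1, fb=1
97: 0100001 → 0, fb=0
98: 1000010 → 1, fb=1
99: 0000101 → 0, fb=0
100: 0001010 → 0, fb=1
101: 0010101 → 0, fb=0
102: 0101010 → 0, fb=1
103: 1010101 → 1, fb=1
104: 0101011 → 0, fb=1
105: 1010111 → 1, fb=1
106: 0101111 → 0, fb=1
107: 1011111 → 1, fb=0
108: 0111110 → 0, fb=1
109: 1111101 → 1, fb=0
110: 1111010 → 1, fb=0

111000111111100001110111100101100100100000010001001100010111010110110000011001101010011100111101101000010101011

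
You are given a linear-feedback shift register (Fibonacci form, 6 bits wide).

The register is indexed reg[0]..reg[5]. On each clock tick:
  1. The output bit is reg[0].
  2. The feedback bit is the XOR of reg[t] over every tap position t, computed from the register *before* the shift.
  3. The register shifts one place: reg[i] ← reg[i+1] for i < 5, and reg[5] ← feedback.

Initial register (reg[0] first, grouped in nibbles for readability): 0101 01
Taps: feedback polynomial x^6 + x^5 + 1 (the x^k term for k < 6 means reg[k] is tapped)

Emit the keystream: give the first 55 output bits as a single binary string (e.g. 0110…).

step | reg (before) | out | fb
   0 | 010101 | 0 | 1
   1 | 101011 | 1 | 0
   2 | 010110 | 0 | 0
   3 | 101100 | 1 | 1
   4 | 011001 | 0 | 1
   5 | 110011 | 1 | 0
   6 | 100110 | 1 | 1
   7 | 001101 | 0 | 1
   8 | 011011 | 0 | 1
   9 | 110111 | 1 | 0
  10 | 101110 | 1 | 1
  11 | 011101 | 0 | 1
  12 | 111011 | 1 | 0
  13 | 110110 | 1 | 1
  14 | 101101 | 1 | 0
  15 | 011010 | 0 | 0
  16 | 110100 | 1 | 1
  17 | 101001 | 1 | 0
  18 | 010010 | 0 | 0
  19 | 100100 | 1 | 1
  20 | 001001 | 0 | 1
  21 | 010011 | 0 | 1
  22 | 100111 | 1 | 0
  23 | 001110 | 0 | 0
  24 | 011100 | 0 | 0
  25 | 111000 | 1 | 1
  26 | 110001 | 1 | 0
  27 | 100010 | 1 | 1
  28 | 000101 | 0 | 1
  29 | 001011 | 0 | 1
  30 | 010111 | 0 | 1
  31 | 101111 | 1 | 0
  32 | 011110 | 0 | 0
  33 | 111100 | 1 | 1
  34 | 111001 | 1 | 0
  35 | 110010 | 1 | 1
  36 | 100101 | 1 | 0
  37 | 001010 | 0 | 0
  38 | 010100 | 0 | 0
  39 | 101000 | 1 | 1
  40 | 010001 | 0 | 1
  41 | 100011 | 1 | 0
  42 | 000110 | 0 | 0
  43 | 001100 | 0 | 0
  44 | 011000 | 0 | 0
  45 | 110000 | 1 | 1
  46 | 100001 | 1 | 0
  47 | 000010 | 0 | 0
  48 | 000100 | 0 | 0
  49 | 001000 | 0 | 0
  50 | 010000 | 0 | 0
  51 | 100000 | 1 | 1
  52 | 000001 | 0 | 1
  53 | 000011 | 0 | 1
  54 | 000111 | 0 | 1

0101011001101110110100100111000101111001010001100001000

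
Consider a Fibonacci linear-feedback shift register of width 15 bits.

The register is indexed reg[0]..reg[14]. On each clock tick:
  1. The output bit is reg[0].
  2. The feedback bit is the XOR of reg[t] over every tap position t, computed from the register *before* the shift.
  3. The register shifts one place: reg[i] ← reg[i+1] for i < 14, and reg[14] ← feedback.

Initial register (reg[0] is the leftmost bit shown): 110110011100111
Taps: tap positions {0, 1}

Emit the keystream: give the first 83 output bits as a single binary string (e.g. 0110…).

k : reg_k → out_k, fb_k
0: 110110011100111 → 1, fb=0
1: 101100111001110 → 1, fb=1
2: 011001110011101 → 0, fb=1
3: 110011100111011 → 1, fb=0
4: 100111001110110 → 1, fb=1
5: 001110011101101 → 0, fb=0
6: 011100111011010 → 0, fb=1
7: 111001110110101 → 1, fb=0
8: 110011101101010 → 1, fb=0
9: 100111011010100 → 1, fb=1
10: 001110110101001 → 0, fb=0
11: 011101101010010 → 0, fb=1
12: 111011010100101 → 1, fb=0
13: 110110101001010 → 1, fb=0
14: 101101010010100 → 1, fb=1
15: 011010100101001 → 0, fb=1
16: 110101001010011 → 1, fb=0
17: 101010010100110 → 1, fb=1
18: 010100101001101 → 0, fb=1
19: 101001010011011 → 1, fb=1
20: 010010100110111 → 0, fb=1
21: 100101001101111 → 1, fb=1
22: 001010011011111 → 0, fb=0
23: 010100110111110 → 0, fb=1
24: 101001101111101 → 1, fb=1
25: 010011011111011 → 0, fb=1
26: 100110111110111 → 1, fb=1
27: 001101111101111 → 0, fb=0
28: 011011111011110 → 0, fb=1
29: 110111110111101 → 1, fb=0
30: 101111101111010 → 1, fb=1
31: 011111011110101 → 0, fb=1
32: 111110111101011 → 1, fb=0
33: 111101111010110 → 1, fb=0
34: 111011110101100 → 1, fb=0
35: 110111101011000 → 1, fb=0
36: 101111010110000 → 1, fb=1
37: 011110101100001 → 0, fb=1
38: 111101011000011 → 1, fb=0
39: 111010110000110 → 1, fb=0
40: 110101100001100 → 1, fb=0
41: 101011000011000 → 1, fb=1
42: 010110000110001 → 0, fb=1
43: 101100001100011 → 1, fb=1
44: 011000011000111 → 0, fb=1
45: 110000110001111 → 1, fb=0
46: 100001100011110 → 1, fb=1
47: 000011000111101 → 0, fb=0
48: 000110001111010 → 0, fb=0
49: 001100011110100 → 0, fb=0
50: 011000111101000 → 0, fb=1
51: 110001111010001 → 1, fb=0
52: 100011110100010 → 1, fb=1
53: 000111101000101 → 0, fb=0
54: 001111010001010 → 0, fb=0
55: 011110100010100 → 0, fb=1
56: 111101000101001 → 1, fb=0
57: 111010001010010 → 1, fb=0
58: 110100010100100 → 1, fb=0
59: 101000101001000 → 1, fb=1
60: 010001010010001 → 0, fb=1
61: 100010100100011 → 1, fb=1
62: 000101001000111 → 0, fb=0
63: 001010010001110 → 0, fb=0
64: 010100100011100 → 0, fb=1
65: 101001000111001 → 1, fb=1
66: 010010001110011 → 0, fb=1
67: 100100011100111 → 1, fb=1
68: 001000111001111 → 0, fb=0
69: 010001110011110 → 0, fb=1
70: 100011100111101 → 1, fb=1
71: 000111001111011 → 0, fb=0
72: 001110011110110 → 0, fb=0
73: 011100111101100 → 0, fb=1
74: 111001111011001 → 1, fb=0
75: 110011110110010 → 1, fb=0
76: 100111101100100 → 1, fb=1
77: 001111011001001 → 0, fb=0
78: 011110110010010 → 0, fb=1
79: 111101100100101 → 1, fb=0
80: 111011001001010 → 1, fb=0
81: 110110010010100 → 1, fb=0
82: 101100100101000 → 1, fb=1

11011001110011101101010010100110111110111101011000011000111101000101001000111001111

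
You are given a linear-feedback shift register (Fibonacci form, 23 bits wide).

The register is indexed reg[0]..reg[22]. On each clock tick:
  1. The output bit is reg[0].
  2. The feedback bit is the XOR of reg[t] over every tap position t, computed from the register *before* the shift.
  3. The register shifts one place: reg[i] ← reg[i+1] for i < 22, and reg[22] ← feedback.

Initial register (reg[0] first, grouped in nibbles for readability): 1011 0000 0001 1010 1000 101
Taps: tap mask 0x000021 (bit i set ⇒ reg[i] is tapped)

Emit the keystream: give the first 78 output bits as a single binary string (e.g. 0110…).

101100000001101010001011011001101001011111001111011010001101110001000100111001

k : reg_k → out_k, fb_k
0: 10110000000110101000101 → 1, fb=1
1: 01100000001101010001011 → 0, fb=0
2: 11000000011010100010110 → 1, fb=1
3: 10000000110101000101101 → 1, fb=1
4: 00000001101010001011011 → 0, fb=0
5: 00000011010100010110110 → 0, fb=0
6: 00000110101000101101100 → 0, fb=1
7: 00001101010001011011001 → 0, fb=1
8: 00011010100010110110011 → 0, fb=0
9: 00110101000101101100110 → 0, fb=1
10: 01101010001011011001101 → 0, fb=0
11: 11010100010110110011010 → 1, fb=0
12: 10101000101101100110100 → 1, fb=1
13: 01010001011011001101001 → 0, fb=0
14: 10100010110110011010010 → 1, fb=1
15: 01000101101100110100101 → 0, fb=1
16: 10001011011001101001011 → 1, fb=1
17: 00010110110011010010111 → 0, fb=1
18: 00101101100110100101111 → 0, fb=1
19: 01011011001101001011111 → 0, fb=0
20: 10110110011010010111110 → 1, fb=0
21: 01101100110100101111100 → 0, fb=1
22: 11011001101001011111001 → 1, fb=1
23: 10110011010010111110011 → 1, fb=1
24: 01100110100101111100111 → 0, fb=1
25: 11001101001011111001111 → 1, fb=0
26: 10011010010111110011110 → 1, fb=1
27: 00110100101111100111101 → 0, fb=1
28: 01101001011111001111011 → 0, fb=0
29: 11010010111110011110110 → 1, fb=1
30: 10100101111100111101101 → 1, fb=0
31: 01001011111001111011010 → 0, fb=0
32: 10010111110011110110100 → 1, fb=0
33: 00101111100111101101000 → 0, fb=1
34: 01011111001111011010001 → 0, fb=1
35: 10111110011110110100011 → 1, fb=0
36: 01111100111101101000110 → 0, fb=1
37: 11111001111011010001101 → 1, fb=1
38: 11110011110110100011011 → 1, fb=1
39: 11100111101101000110111 → 1, fb=0
40: 11001111011010001101110 → 1, fb=0
41: 10011110110100011011100 → 1, fb=0
42: 00111101101000110111000 → 0, fb=1
43: 01111011010001101110001 → 0, fb=0
44: 11110110100011011100010 → 1, fb=0
45: 11101101000110111000100 → 1, fb=0
46: 11011010001101110001000 → 1, fb=1
47: 10110100011011100010001 → 1, fb=0
48: 01101000110111000100010 → 0, fb=0
49: 11010001101110001000100 → 1, fb=1
50: 10100011011100010001001 → 1, fb=1
51: 01000110111000100010011 → 0, fb=1
52: 10001101110001000100111 → 1, fb=0
53: 00011011100010001001110 → 0, fb=0
54: 00110111000100010011100 → 0, fb=1
55: 01101110001000100111001 → 0, fb=1
56: 11011100010001001110011 → 1, fb=0
57: 10111000100010011100110 → 1, fb=1
58: 01110001000100111001101 → 0, fb=0
59: 11100010001001110011010 → 1, fb=1
60: 11000100010011100110101 → 1, fb=0
61: 10001000100111001101010 → 1, fb=1
62: 00010001001110011010101 → 0, fb=0
63: 00100010011100110101010 → 0, fb=0
64: 01000100111001101010100 → 0, fb=1
65: 10001001110011010101001 → 1, fb=1
66: 00010011100110101010011 → 0, fb=0
67: 00100111001101010100110 → 0, fb=1
68: 01001110011010101001101 → 0, fb=1
69: 10011100110101010011011 → 1, fb=0
70: 00111001101010100110110 → 0, fb=0
71: 01110011010101001101100 → 0, fb=0
72: 11100110101010011011000 → 1, fb=0
73: 11001101010100110110000 → 1, fb=0
74: 10011010101001101100000 → 1, fb=1
75: 00110101010011011000001 → 0, fb=1
76: 01101010100110110000011 → 0, fb=0
77: 11010101001101100000110 → 1, fb=0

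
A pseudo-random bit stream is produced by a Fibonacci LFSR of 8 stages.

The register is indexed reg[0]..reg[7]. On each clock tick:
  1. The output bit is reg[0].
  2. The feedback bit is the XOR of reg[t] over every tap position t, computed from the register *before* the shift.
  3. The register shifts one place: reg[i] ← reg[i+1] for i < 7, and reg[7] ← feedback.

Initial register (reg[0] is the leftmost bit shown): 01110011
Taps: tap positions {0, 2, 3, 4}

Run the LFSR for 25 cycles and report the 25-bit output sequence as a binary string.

k : reg_k → out_k, fb_k
0: 01110011 → 0, fb=0
1: 11100110 → 1, fb=0
2: 11001100 → 1, fb=0
3: 10011000 → 1, fb=1
4: 00110001 → 0, fb=0
5: 01100010 → 0, fb=1
6: 11000101 → 1, fb=1
7: 10001011 → 1, fb=0
8: 00010110 → 0, fb=1
9: 00101101 → 0, fb=0
10: 01011010 → 0, fb=0
11: 10110100 → 1, fb=1
12: 01101001 → 0, fb=0
13: 11010010 → 1, fb=0
14: 10100100 → 1, fb=0
15: 01001000 → 0, fb=1
16: 10010001 → 1, fb=0
17: 00100010 → 0, fb=1
18: 01000101 → 0, fb=0
19: 10001010 → 1, fb=0
20: 00010100 → 0, fb=1
21: 00101001 → 0, fb=0
22: 01010010 → 0, fb=1
23: 10100101 → 1, fb=0
24: 01001010 → 0, fb=1

0111001100010110100100010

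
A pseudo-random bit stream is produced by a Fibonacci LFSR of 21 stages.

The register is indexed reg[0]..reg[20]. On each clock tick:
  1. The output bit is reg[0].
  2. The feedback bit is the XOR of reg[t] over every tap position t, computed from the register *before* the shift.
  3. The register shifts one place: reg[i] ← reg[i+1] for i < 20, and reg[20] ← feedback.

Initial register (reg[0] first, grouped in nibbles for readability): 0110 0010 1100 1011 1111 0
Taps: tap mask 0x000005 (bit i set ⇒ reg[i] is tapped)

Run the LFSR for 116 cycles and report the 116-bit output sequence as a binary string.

tick  register→output (feedback)
  0  011000101100101111110→0 (1)
  1  110001011001011111101→1 (1)
  2  100010110010111111011→1 (1)
  3  000101100101111110111→0 (0)
  4  001011001011111101110→0 (1)
  5  010110010111111011101→0 (0)
  6  101100101111110111010→1 (0)
  7  011001011111101110100→0 (1)
  8  110010111111011101001→1 (1)
  9  100101111110111010011→1 (1)
 10  001011111101110100111→0 (1)
 11  010111111011101001111→0 (0)
 12  101111110111010011110→1 (0)
 13  011111101110100111100→0 (1)
 14  111111011101001111001→1 (0)
 15  111110111010011110010→1 (0)
 16  111101110100111100100→1 (0)
 17  111011101001111001000→1 (0)
 18  110111010011110010000→1 (1)
 19  101110100111100100001→1 (0)
 20  011101001111001000010→0 (1)
 21  111010011110010000101→1 (0)
 22  110100111100100001010→1 (1)
 23  101001111001000010101→1 (0)
 24  010011110010000101010→0 (0)
 25  100111100100001010100→1 (1)
 26  001111001000010101001→0 (1)
 27  011110010000101010011→0 (1)
 28  111100100001010100111→1 (0)
 29  111001000010101001110→1 (0)
 30  110010000101010011100→1 (1)
 31  100100001010100111001→1 (1)
 32  001000010101001110011→0 (1)
 33  010000101010011100111→0 (0)
 34  100001010100111001110→1 (1)
 35  000010101001110011101→0 (0)
 36  000101010011100111010→0 (0)
 37  001010100111001110100→0 (1)
 38  010101001110011101001→0 (0)
 39  101010011100111010010→1 (0)
 40  010100111001110100100→0 (0)
 41  101001110011101001000→1 (0)
 42  010011100111010010000→0 (0)
 43  100111001110100100000→1 (1)
 44  001110011101001000001→0 (1)
 45  011100111010010000011→0 (1)
 46  111001110100100000111→1 (0)
 47  110011101001000001110→1 (1)
 48  100111010010000011101→1 (1)
 49  001110100100000111011→0 (1)
 50  011101001000001110111→0 (1)
 51  111010010000011101111→1 (0)
 52  110100100000111011110→1 (1)
 53  101001000001110111101→1 (0)
 54  010010000011101111010→0 (0)
 55  100100000111011110100→1 (1)
 56  001000001110111101001→0 (1)
 57  010000011101111010011→0 (0)
 58  100000111011110100110→1 (1)
 59  000001110111101001101→0 (0)
 60  000011101111010011010→0 (0)
 61  000111011110100110100→0 (0)
 62  001110111101001101000→0 (1)
 63  011101111010011010001→0 (1)
 64  111011110100110100011→1 (0)
 65  110111101001101000110→1 (1)
 66  101111010011010001101→1 (0)
 67  011110100110100011010→0 (1)
 68  111101001101000110101→1 (0)
 69  111010011010001101010→1 (0)
 70  110100110100011010100→1 (1)
 71  101001101000110101001→1 (0)
 72  010011010001101010010→0 (0)
 73  100110100011010100100→1 (1)
 74  001101000110101001001→0 (1)
 75  011010001101010010011→0 (1)
 76  110100011010100100111→1 (1)
 77  101000110101001001111→1 (0)
 78  010001101010010011110→0 (0)
 79  100011010100100111100→1 (1)
 80  000110101001001111001→0 (0)
 81  001101010010011110010→0 (1)
 82  011010100100111100101→0 (1)
 83  110101001001111001011→1 (1)
 84  101010010011110010111→1 (0)
 85  010100100111100101110→0 (0)
 86  101001001111001011100→1 (0)
 87  010010011110010111000→0 (0)
 88  100100111100101110000→1 (1)
 89  001001111001011100001→0 (1)
 90  010011110010111000011→0 (0)
 91  100111100101110000110→1 (1)
 92  001111001011100001101→0 (1)
 93  011110010111000011011→0 (1)
 94  111100101110000110111→1 (0)
 95  111001011100001101110→1 (0)
 96  110010111000011011100→1 (1)
 97  100101110000110111001→1 (1)
 98  001011100001101110011→0 (1)
 99  010111000011011100111→0 (0)
100  101110000110111001110→1 (0)
101  011100001101110011100→0 (1)
102  111000011011100111001→1 (0)
103  110000110111001110010→1 (1)
104  100001101110011100101→1 (1)
105  000011011100111001011→0 (0)
106  000110111001110010110→0 (0)
107  001101110011100101100→0 (1)
108  011011100111001011001→0 (1)
109  110111001110010110011→1 (1)
110  101110011100101100111→1 (0)
111  011100111001011001110→0 (1)
112  111001110010110011101→1 (0)
113  110011100101100111010→1 (1)
114  100111001011001110101→1 (1)
115  001110010110011101011→0 (1)

01100010110010111111011101001111001000010101001110011101001000001110111101001101000110101001001111001011100001101110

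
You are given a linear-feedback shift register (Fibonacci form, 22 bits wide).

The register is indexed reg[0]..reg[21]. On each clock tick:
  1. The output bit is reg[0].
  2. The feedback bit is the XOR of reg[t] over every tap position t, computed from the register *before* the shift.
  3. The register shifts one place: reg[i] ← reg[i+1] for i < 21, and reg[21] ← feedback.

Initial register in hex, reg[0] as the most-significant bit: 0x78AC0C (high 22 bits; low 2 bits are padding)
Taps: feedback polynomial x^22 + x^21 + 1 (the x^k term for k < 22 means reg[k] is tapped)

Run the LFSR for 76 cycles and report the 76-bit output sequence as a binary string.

tick  register→output (feedback)
  0  0111100010101100000011→0 (1)
  1  1111000101011000000111→1 (0)
  2  1110001010110000001110→1 (1)
  3  1100010101100000011101→1 (0)
  4  1000101011000000111010→1 (1)
  5  0001010110000001110101→0 (1)
  6  0010101100000011101011→0 (1)
  7  0101011000000111010111→0 (1)
  8  1010110000001110101111→1 (0)
  9  0101100000011101011110→0 (0)
 10  1011000000111010111100→1 (1)
 11  0110000001110101111001→0 (1)
 12  1100000011101011110011→1 (0)
 13  1000000111010111100110→1 (1)
 14  0000001110101111001101→0 (1)
 15  0000011101011110011011→0 (1)
 16  0000111010111100110111→0 (1)
 17  0001110101111001101111→0 (1)
 18  0011101011110011011111→0 (1)
 19  0111010111100110111111→0 (1)
 20  1110101111001101111111→1 (0)
 21  1101011110011011111110→1 (1)
 22  1010111100110111111101→1 (0)
 23  0101111001101111111010→0 (0)
 24  1011110011011111110100→1 (1)
 25  0111100110111111101001→0 (1)
 26  1111001101111111010011→1 (0)
 27  1110011011111110100110→1 (1)
 28  1100110111111101001101→1 (0)
 29  1001101111111010011010→1 (1)
 30  0011011111110100110101→0 (1)
 31  0110111111101001101011→0 (1)
 32  1101111111010011010111→1 (0)
 33  1011111110100110101110→1 (1)
 34  0111111101001101011101→0 (1)
 35  1111111010011010111011→1 (0)
 36  1111110100110101110110→1 (1)
 37  1111101001101011101101→1 (0)
 38  1111010011010111011010→1 (1)
 39  1110100110101110110101→1 (0)
 40  1101001101011101101010→1 (1)
 41  1010011010111011010101→1 (0)
 42  0100110101110110101010→0 (0)
 43  1001101011101101010100→1 (1)
 44  0011010111011010101001→0 (1)
 45  0110101110110101010011→0 (1)
 46  1101011101101010100111→1 (0)
 47  1010111011010101001110→1 (1)
 48  0101110110101010011101→0 (1)
 49  1011101101010100111011→1 (0)
 50  0111011010101001110110→0 (0)
 51  1110110101010011101100→1 (1)
 52  1101101010100111011001→1 (0)
 53  1011010101001110110010→1 (1)
 54  0110101010011101100101→0 (1)
 55  1101010100111011001011→1 (0)
 56  1010101001110110010110→1 (1)
 57  0101010011101100101101→0 (1)
 58  1010100111011001011011→1 (0)
 59  0101001110110010110110→0 (0)
 60  1010011101100101101100→1 (1)
 61  0100111011001011011001→0 (1)
 62  1001110110010110110011→1 (0)
 63  0011101100101101100110→0 (0)
 64  0111011001011011001100→0 (0)
 65  1110110010110110011000→1 (1)
 66  1101100101101100110001→1 (0)
 67  1011001011011001100010→1 (1)
 68  0110010110110011000101→0 (1)
 69  1100101101100110001011→1 (0)
 70  1001011011001100010110→1 (1)
 71  0010110110011000101101→0 (1)
 72  0101101100110001011011→0 (1)
 73  1011011001100010110111→1 (0)
 74  0110110011000101101110→0 (0)
 75  1101100110001011011100→1 (1)

0111100010101100000011101011110011011111110100110101110110101010011101100101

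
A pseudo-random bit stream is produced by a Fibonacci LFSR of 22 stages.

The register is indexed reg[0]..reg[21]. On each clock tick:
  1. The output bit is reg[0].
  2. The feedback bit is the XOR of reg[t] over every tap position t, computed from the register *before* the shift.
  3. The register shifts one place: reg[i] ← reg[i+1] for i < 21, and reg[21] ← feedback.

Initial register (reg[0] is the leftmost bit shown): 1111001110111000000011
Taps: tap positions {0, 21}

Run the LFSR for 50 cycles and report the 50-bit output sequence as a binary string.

k : reg_k → out_k, fb_k
0: 1111001110111000000011 → 1, fb=0
1: 1110011101110000000110 → 1, fb=1
2: 1100111011100000001101 → 1, fb=0
3: 1001110111000000011010 → 1, fb=1
4: 0011101110000000110101 → 0, fb=1
5: 0111011100000001101011 → 0, fb=1
6: 1110111000000011010111 → 1, fb=0
7: 1101110000000110101110 → 1, fb=1
8: 1011100000001101011101 → 1, fb=0
9: 0111000000011010111010 → 0, fb=0
10: 1110000000110101110100 → 1, fb=1
11: 1100000001101011101001 → 1, fb=0
12: 1000000011010111010010 → 1, fb=1
13: 0000000110101110100101 → 0, fb=1
14: 0000001101011101001011 → 0, fb=1
15: 0000011010111010010111 → 0, fb=1
16: 0000110101110100101111 → 0, fb=1
17: 0001101011101001011111 → 0, fb=1
18: 0011010111010010111111 → 0, fb=1
19: 0110101110100101111111 → 0, fb=1
20: 1101011101001011111111 → 1, fb=0
21: 1010111010010111111110 → 1, fb=1
22: 0101110100101111111101 → 0, fb=1
23: 1011101001011111111011 → 1, fb=0
24: 0111010010111111110110 → 0, fb=0
25: 1110100101111111101100 → 1, fb=1
26: 1101001011111111011001 → 1, fb=0
27: 1010010111111110110010 → 1, fb=1
28: 0100101111111101100101 → 0, fb=1
29: 1001011111111011001011 → 1, fb=0
30: 0010111111110110010110 → 0, fb=0
31: 0101111111101100101100 → 0, fb=0
32: 1011111111011001011000 → 1, fb=1
33: 0111111110110010110001 → 0, fb=1
34: 1111111101100101100011 → 1, fb=0
35: 1111111011001011000110 → 1, fb=1
36: 1111110110010110001101 → 1, fb=0
37: 1111101100101100011010 → 1, fb=1
38: 1111011001011000110101 → 1, fb=0
39: 1110110010110001101010 → 1, fb=1
40: 1101100101100011010101 → 1, fb=0
41: 1011001011000110101010 → 1, fb=1
42: 0110010110001101010101 → 0, fb=1
43: 1100101100011010101011 → 1, fb=0
44: 1001011000110101010110 → 1, fb=1
45: 0010110001101010101101 → 0, fb=1
46: 0101100011010101011011 → 0, fb=1
47: 1011000110101010110111 → 1, fb=0
48: 0110001101010101101110 → 0, fb=0
49: 1100011010101011011100 → 1, fb=1

11110011101110000000110101110100101111111101100101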